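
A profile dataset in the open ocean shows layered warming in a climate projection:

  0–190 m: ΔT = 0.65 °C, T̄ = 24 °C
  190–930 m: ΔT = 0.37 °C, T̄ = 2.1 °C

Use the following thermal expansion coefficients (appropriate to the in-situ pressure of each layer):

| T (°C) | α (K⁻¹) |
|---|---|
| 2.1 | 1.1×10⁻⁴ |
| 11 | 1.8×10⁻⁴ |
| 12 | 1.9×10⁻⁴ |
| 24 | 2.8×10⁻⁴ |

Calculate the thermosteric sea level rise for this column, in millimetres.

Δh ≈ 65 mm

Layer 1 at 24 °C → α = 2.8×10⁻⁴ K⁻¹
Layer 2 at 2.1 °C → α = 1.1×10⁻⁴ K⁻¹
2.8×10⁻⁴ × 190 × 0.65 = 0.03458 m
190–930 m: 1.1×10⁻⁴ × 740 × 0.37 = 0.030118 m
Δh = 0.03458 + 0.030118 = 0.064698 m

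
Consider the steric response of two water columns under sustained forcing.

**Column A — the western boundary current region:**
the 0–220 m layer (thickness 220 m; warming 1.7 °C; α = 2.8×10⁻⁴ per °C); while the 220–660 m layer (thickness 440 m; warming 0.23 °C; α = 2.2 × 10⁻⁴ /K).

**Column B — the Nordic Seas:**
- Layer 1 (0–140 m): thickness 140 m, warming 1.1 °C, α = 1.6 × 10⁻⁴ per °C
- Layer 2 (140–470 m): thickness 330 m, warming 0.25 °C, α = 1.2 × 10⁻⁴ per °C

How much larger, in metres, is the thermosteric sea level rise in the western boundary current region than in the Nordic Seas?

A 2.8×10⁻⁴ × 1.7 × 220 = 0.10472 m
A 0.23 × 2.2×10⁻⁴ × 440 = 0.022264 m
A total: 0.126984 m
B 0–140 m: 1.6×10⁻⁴ × 1.1 × 140 = 0.02464 m
B Layer 2: 0.25 × 1.2×10⁻⁴ × 330 = 0.00990 m
B total: 0.03454 m
Difference: 0.126984 − 0.03454 = 0.092444 m

0.0924 m larger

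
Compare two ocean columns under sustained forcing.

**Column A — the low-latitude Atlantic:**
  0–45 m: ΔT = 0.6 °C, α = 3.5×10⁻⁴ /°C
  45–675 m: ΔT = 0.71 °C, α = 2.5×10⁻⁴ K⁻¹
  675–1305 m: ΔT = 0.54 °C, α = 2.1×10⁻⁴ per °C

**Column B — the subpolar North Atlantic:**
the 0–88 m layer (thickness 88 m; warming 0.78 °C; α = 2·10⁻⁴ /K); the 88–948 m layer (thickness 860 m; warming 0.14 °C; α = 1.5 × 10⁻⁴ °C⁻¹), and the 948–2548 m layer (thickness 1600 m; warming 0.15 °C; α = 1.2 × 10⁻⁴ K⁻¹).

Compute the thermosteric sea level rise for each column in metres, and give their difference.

A 0–45 m: 0.6 × 45 × 3.5×10⁻⁴ = 0.00945 m
A Layer 2: 0.71 × 2.5×10⁻⁴ × 630 = 0.111825 m
A 675–1305 m: 0.54 × 2.1×10⁻⁴ × 630 = 0.071442 m
A total: 0.192717 m
B Layer 1: 2×10⁻⁴ × 0.78 × 88 = 0.013728 m
B 860 × 0.14 × 1.5×10⁻⁴ = 0.01806 m
B Layer 3: 0.15 × 1600 × 1.2×10⁻⁴ = 0.02880 m
B total: 0.060588 m
Difference: 0.192717 − 0.060588 = 0.132129 m

A: 0.193 m; B: 0.0606 m; difference 0.132 m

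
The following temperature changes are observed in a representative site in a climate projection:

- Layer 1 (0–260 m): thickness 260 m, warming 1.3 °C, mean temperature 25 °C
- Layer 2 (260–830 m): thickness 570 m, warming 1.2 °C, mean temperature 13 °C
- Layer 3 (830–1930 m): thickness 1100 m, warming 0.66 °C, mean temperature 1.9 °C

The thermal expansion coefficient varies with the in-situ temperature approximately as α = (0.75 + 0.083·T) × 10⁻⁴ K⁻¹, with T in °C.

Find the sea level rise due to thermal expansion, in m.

Layer 1: α = (0.75 + 0.083×25)×10⁻⁴ = 2.825×10⁻⁴ K⁻¹
Layer 2: α = (0.75 + 0.083×13)×10⁻⁴ = 1.829×10⁻⁴ K⁻¹
Layer 3: α = (0.75 + 0.083×1.9)×10⁻⁴ = 0.9077×10⁻⁴ K⁻¹
0–260 m: 260 × 1.3 × 2.825×10⁻⁴ = 0.095485 m
1.2 × 570 × 1.829×10⁻⁴ = 0.1251036 m
830–1930 m: 1100 × 0.9077×10⁻⁴ × 0.66 = 0.06589902 m
Δh = 0.095485 + 0.1251036 + 0.06589902 = 0.28648762 m ≈ 0.29 m

0.29 m of thermosteric rise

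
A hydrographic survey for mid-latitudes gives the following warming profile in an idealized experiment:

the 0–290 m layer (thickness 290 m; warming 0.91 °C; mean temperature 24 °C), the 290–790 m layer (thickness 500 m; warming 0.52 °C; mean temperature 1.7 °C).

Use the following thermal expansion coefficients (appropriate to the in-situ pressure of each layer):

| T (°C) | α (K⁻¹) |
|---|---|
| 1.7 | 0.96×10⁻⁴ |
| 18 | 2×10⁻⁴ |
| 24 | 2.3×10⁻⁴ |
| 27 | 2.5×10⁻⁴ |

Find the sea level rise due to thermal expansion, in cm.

Layer 1 at 24 °C → α = 2.3×10⁻⁴ K⁻¹
Layer 2 at 1.7 °C → α = 0.96×10⁻⁴ K⁻¹
0–290 m: 2.3×10⁻⁴ × 290 × 0.91 = 0.060697 m
500 × 0.96×10⁻⁴ × 0.52 = 0.02496 m
Δh = 0.060697 + 0.02496 = 0.085657 m ≈ 8.6 cm

8.6 cm of thermosteric rise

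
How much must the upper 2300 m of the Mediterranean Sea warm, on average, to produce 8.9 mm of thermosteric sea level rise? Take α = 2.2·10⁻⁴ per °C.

ΔT = Δh/(αH) = 0.0089 / (2.2×10⁻⁴ × 2300) ≈ 0.01759 °C

ΔT ≈ 0.018 °C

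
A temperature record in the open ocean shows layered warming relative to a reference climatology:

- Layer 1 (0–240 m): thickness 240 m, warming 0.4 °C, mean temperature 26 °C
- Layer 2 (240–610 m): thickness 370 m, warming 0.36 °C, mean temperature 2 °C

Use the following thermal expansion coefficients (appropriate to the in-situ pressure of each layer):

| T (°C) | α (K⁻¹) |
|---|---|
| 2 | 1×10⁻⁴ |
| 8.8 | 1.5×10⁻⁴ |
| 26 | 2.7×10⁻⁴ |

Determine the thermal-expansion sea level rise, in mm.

Layer 1 at 26 °C → α = 2.7×10⁻⁴ K⁻¹
Layer 2 at 2 °C → α = 1×10⁻⁴ K⁻¹
2.7×10⁻⁴ × 240 × 0.4 = 0.02592 m
0.36 × 1×10⁻⁴ × 370 = 0.01332 m
Δh = 0.02592 + 0.01332 = 0.03924 m

about 39.2 mm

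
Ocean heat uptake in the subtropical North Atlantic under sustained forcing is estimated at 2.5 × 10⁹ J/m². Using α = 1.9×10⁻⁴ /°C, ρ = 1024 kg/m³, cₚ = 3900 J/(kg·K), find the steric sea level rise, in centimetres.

Δh = αQ/(ρcₚ) = 1.9×10⁻⁴ × 2.5×10⁹ / (1024 × 3900) ≈ 0.11894 m

11.9 cm of thermosteric rise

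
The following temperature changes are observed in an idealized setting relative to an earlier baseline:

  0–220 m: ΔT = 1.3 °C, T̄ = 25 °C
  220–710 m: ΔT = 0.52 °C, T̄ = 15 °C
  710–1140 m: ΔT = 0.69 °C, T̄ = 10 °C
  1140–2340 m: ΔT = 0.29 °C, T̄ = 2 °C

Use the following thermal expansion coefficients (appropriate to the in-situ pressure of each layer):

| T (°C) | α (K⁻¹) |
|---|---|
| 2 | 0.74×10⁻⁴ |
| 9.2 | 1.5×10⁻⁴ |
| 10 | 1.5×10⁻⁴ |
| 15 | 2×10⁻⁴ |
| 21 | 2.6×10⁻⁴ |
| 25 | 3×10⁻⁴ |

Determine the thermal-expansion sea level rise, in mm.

about 210 mm

Layer 1 at 25 °C → α = 3×10⁻⁴ K⁻¹
Layer 2 at 15 °C → α = 2×10⁻⁴ K⁻¹
Layer 3 at 10 °C → α = 1.5×10⁻⁴ K⁻¹
Layer 4 at 2 °C → α = 0.74×10⁻⁴ K⁻¹
Layer 1: 220 × 1.3 × 3×10⁻⁴ = 0.08580 m
220–710 m: 2×10⁻⁴ × 490 × 0.52 = 0.05096 m
1.5×10⁻⁴ × 430 × 0.69 = 0.044505 m
1140–2340 m: 1200 × 0.74×10⁻⁴ × 0.29 = 0.025752 m
Δh = 0.08580 + 0.05096 + 0.044505 + 0.025752 = 0.207017 m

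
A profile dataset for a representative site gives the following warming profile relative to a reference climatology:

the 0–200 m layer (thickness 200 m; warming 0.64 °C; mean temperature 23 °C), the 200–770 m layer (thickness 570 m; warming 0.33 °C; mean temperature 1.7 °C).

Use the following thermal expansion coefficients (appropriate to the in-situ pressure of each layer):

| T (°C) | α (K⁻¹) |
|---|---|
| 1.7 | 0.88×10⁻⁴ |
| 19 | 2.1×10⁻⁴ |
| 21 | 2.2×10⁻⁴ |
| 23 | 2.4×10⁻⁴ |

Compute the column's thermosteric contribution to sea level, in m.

Layer 1 at 23 °C → α = 2.4×10⁻⁴ K⁻¹
Layer 2 at 1.7 °C → α = 0.88×10⁻⁴ K⁻¹
0–200 m: 0.64 × 2.4×10⁻⁴ × 200 = 0.03072 m
Layer 2: 0.33 × 0.88×10⁻⁴ × 570 = 0.0165528 m
Δh = 0.03072 + 0.0165528 = 0.0472728 m

0.0473 m of thermosteric rise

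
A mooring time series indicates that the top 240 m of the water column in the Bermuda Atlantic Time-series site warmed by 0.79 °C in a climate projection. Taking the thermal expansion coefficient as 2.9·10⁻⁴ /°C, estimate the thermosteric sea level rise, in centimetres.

Δh = 5.50 cm

Δh = αΔT·H = 2.9×10⁻⁴ × 0.79 × 240 = 0.054984 m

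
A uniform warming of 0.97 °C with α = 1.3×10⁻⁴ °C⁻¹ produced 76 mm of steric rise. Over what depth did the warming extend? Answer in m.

H = Δh/(αΔT) = 0.076 / (1.3×10⁻⁴ × 0.97) ≈ 602.7 m

H ≈ 600 m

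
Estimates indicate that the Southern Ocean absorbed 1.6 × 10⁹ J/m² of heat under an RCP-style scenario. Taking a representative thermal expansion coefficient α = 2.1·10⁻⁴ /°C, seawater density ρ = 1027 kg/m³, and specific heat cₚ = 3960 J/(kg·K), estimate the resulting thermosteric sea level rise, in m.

Δh ≈ 0.0826 m

Δh = αQ/(ρcₚ) = 2.1×10⁻⁴ × 1.6×10⁹ / (1027 × 3960) ≈ 0.082618 m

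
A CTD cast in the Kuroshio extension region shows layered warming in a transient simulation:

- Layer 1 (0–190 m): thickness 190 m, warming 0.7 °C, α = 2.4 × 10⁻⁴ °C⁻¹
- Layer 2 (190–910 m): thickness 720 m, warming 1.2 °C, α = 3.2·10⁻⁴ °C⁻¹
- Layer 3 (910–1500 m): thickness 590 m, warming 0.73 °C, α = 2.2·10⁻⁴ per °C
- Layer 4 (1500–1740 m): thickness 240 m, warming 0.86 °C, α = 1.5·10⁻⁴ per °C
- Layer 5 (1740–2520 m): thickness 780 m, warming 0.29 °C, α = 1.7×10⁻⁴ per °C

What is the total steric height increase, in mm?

2.4×10⁻⁴ × 190 × 0.7 = 0.03192 m
1.2 × 3.2×10⁻⁴ × 720 = 0.27648 m
590 × 0.73 × 2.2×10⁻⁴ = 0.094754 m
Layer 4: 1.5×10⁻⁴ × 240 × 0.86 = 0.03096 m
1740–2520 m: 1.7×10⁻⁴ × 780 × 0.29 = 0.038454 m
Δh = 0.03192 + 0.27648 + 0.094754 + 0.03096 + 0.038454 = 0.472568 m

Δh = 470 mm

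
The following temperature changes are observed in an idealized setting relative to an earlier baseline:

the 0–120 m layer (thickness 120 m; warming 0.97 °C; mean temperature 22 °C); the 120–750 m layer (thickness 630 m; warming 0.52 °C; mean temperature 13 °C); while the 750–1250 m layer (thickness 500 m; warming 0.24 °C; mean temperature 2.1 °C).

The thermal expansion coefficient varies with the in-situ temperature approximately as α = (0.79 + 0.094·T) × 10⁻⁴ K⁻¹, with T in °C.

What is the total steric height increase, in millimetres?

110 mm of thermosteric rise

Layer 1: α = (0.79 + 0.094×22)×10⁻⁴ = 2.858×10⁻⁴ K⁻¹
Layer 2: α = (0.79 + 0.094×13)×10⁻⁴ = 2.012×10⁻⁴ K⁻¹
Layer 3: α = (0.79 + 0.094×2.1)×10⁻⁴ = 0.9874×10⁻⁴ K⁻¹
0–120 m: 120 × 2.858×10⁻⁴ × 0.97 = 0.03326712 m
Layer 2: 630 × 0.52 × 2.012×10⁻⁴ = 0.06591312 m
750–1250 m: 500 × 0.9874×10⁻⁴ × 0.24 = 0.0118488 m
Δh = 0.03326712 + 0.06591312 + 0.0118488 = 0.11102904 m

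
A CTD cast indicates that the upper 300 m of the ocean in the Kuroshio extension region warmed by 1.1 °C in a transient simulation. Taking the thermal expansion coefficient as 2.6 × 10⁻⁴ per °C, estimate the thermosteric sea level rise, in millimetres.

Δh = αΔT·H = 2.6×10⁻⁴ × 1.1 × 300 = 0.08580 m

85.8 mm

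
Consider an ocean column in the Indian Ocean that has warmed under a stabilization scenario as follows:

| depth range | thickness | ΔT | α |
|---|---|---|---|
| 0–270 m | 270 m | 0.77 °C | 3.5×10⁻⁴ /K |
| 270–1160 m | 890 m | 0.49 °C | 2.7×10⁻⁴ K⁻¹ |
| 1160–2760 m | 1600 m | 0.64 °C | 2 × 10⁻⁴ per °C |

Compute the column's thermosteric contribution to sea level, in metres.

Layer 1: 0.77 × 3.5×10⁻⁴ × 270 = 0.072765 m
270–1160 m: 2.7×10⁻⁴ × 0.49 × 890 = 0.117747 m
Layer 3: 0.64 × 1600 × 2×10⁻⁴ = 0.20480 m
Δh = 0.072765 + 0.117747 + 0.20480 = 0.395312 m

Δh ≈ 0.395 m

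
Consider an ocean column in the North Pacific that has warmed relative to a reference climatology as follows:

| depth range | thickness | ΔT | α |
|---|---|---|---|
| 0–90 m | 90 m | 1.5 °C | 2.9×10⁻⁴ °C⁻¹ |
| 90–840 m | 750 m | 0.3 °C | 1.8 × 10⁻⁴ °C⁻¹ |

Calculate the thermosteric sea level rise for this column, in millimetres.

0–90 m: 2.9×10⁻⁴ × 1.5 × 90 = 0.03915 m
90–840 m: 0.3 × 750 × 1.8×10⁻⁴ = 0.04050 m
Δh = 0.03915 + 0.04050 = 0.07965 m

80 mm of thermosteric rise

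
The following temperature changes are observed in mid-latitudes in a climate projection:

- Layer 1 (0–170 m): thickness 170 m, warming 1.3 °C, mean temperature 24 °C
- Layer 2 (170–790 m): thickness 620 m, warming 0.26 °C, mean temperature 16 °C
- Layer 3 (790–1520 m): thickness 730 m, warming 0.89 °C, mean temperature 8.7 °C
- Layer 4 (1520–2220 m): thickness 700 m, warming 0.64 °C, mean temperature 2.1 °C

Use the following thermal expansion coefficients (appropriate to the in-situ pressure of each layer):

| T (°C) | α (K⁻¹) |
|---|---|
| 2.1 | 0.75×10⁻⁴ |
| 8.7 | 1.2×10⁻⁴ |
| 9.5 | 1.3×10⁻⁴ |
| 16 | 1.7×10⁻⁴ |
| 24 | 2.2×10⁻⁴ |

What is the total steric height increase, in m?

0.19 m of thermosteric rise

Layer 1 at 24 °C → α = 2.2×10⁻⁴ K⁻¹
Layer 2 at 16 °C → α = 1.7×10⁻⁴ K⁻¹
Layer 3 at 8.7 °C → α = 1.2×10⁻⁴ K⁻¹
Layer 4 at 2.1 °C → α = 0.75×10⁻⁴ K⁻¹
Layer 1: 1.3 × 170 × 2.2×10⁻⁴ = 0.04862 m
1.7×10⁻⁴ × 620 × 0.26 = 0.027404 m
Layer 3: 0.89 × 730 × 1.2×10⁻⁴ = 0.077964 m
Layer 4: 700 × 0.64 × 0.75×10⁻⁴ = 0.03360 m
Δh = 0.04862 + 0.027404 + 0.077964 + 0.03360 = 0.187588 m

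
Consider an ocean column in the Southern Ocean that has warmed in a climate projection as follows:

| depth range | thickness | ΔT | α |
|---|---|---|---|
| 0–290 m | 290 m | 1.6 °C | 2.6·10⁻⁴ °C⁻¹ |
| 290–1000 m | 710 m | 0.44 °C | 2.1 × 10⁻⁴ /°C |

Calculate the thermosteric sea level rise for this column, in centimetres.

0–290 m: 1.6 × 290 × 2.6×10⁻⁴ = 0.12064 m
290–1000 m: 710 × 0.44 × 2.1×10⁻⁴ = 0.065604 m
Δh = 0.12064 + 0.065604 = 0.186244 m

18.6 cm of thermosteric rise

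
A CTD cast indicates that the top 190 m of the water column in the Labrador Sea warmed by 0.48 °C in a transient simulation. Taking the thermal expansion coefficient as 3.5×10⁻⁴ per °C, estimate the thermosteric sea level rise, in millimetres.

Δh = 32 mm

Δh = αΔT·H = 3.5×10⁻⁴ × 0.48 × 190 = 0.03192 m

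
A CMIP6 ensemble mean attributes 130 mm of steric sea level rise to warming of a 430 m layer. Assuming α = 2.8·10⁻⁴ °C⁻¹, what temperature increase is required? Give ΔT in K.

1.1 K

ΔT = Δh/(αH) = 0.13 / (2.8×10⁻⁴ × 430) ≈ 1.080 K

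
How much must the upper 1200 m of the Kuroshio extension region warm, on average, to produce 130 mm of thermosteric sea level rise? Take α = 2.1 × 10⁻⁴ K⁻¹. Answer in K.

ΔT = Δh/(αH) = 0.13 / (2.1×10⁻⁴ × 1200) ≈ 0.5159 K

0.52 K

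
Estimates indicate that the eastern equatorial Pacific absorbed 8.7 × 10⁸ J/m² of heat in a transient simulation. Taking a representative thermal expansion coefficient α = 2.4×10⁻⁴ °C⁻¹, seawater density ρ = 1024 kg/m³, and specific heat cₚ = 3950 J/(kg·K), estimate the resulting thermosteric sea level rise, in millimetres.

52 mm

Δh = αQ/(ρcₚ) = 2.4×10⁻⁴ × 8.7×10⁸ / (1024 × 3950) ≈ 0.051622 m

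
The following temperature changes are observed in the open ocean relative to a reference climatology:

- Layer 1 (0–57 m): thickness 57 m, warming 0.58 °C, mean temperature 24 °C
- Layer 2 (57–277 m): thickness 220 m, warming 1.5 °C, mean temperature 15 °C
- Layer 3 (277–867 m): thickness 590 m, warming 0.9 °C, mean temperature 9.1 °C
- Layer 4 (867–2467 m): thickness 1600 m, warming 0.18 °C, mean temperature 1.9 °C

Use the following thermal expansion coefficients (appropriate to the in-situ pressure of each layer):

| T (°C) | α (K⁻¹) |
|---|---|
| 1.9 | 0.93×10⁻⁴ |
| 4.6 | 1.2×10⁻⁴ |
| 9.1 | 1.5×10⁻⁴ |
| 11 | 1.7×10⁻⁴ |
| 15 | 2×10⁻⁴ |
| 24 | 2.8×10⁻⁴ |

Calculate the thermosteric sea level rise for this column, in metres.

Layer 1 at 24 °C → α = 2.8×10⁻⁴ K⁻¹
Layer 2 at 15 °C → α = 2×10⁻⁴ K⁻¹
Layer 3 at 9.1 °C → α = 1.5×10⁻⁴ K⁻¹
Layer 4 at 1.9 °C → α = 0.93×10⁻⁴ K⁻¹
Layer 1: 2.8×10⁻⁴ × 57 × 0.58 = 0.0092568 m
1.5 × 220 × 2×10⁻⁴ = 0.06600 m
Layer 3: 0.9 × 590 × 1.5×10⁻⁴ = 0.07965 m
1600 × 0.93×10⁻⁴ × 0.18 = 0.026784 m
Δh = 0.0092568 + 0.06600 + 0.07965 + 0.026784 = 0.1816908 m

Δh = 0.182 m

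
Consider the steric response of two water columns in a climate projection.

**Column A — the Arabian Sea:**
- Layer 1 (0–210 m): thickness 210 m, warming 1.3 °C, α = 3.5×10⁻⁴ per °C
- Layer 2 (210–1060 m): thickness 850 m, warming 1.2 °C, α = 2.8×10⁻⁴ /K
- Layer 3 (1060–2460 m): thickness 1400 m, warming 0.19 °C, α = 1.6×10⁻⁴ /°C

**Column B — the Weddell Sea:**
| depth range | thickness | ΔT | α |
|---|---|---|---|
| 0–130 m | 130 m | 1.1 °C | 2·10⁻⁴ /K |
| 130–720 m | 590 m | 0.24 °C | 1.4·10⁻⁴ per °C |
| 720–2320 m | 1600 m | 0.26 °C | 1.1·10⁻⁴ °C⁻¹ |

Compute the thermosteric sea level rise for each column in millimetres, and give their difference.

A: 420 mm; B: 94 mm; difference 330 mm

A 210 × 3.5×10⁻⁴ × 1.3 = 0.09555 m
A 2.8×10⁻⁴ × 850 × 1.2 = 0.28560 m
A 1060–2460 m: 0.19 × 1.6×10⁻⁴ × 1400 = 0.04256 m
A total: 0.42371 m
B 0–130 m: 2×10⁻⁴ × 130 × 1.1 = 0.02860 m
B Layer 2: 590 × 0.24 × 1.4×10⁻⁴ = 0.019824 m
B 720–2320 m: 1.1×10⁻⁴ × 1600 × 0.26 = 0.04576 m
B total: 0.094184 m
Difference: 0.42371 − 0.094184 = 0.329526 m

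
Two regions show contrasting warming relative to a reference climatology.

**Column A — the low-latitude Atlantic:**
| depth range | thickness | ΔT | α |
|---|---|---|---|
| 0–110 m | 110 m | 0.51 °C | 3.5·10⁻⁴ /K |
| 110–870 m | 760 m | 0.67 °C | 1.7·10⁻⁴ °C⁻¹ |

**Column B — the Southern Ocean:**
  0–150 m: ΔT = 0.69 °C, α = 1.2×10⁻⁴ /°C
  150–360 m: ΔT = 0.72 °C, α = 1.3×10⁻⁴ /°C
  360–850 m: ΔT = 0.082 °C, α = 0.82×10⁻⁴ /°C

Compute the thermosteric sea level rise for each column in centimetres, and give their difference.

A 0–110 m: 110 × 3.5×10⁻⁴ × 0.51 = 0.019635 m
A 0.67 × 1.7×10⁻⁴ × 760 = 0.086564 m
A total: 0.106199 m
B Layer 1: 1.2×10⁻⁴ × 0.69 × 150 = 0.01242 m
B Layer 2: 210 × 0.72 × 1.3×10⁻⁴ = 0.019656 m
B 0.082 × 0.82×10⁻⁴ × 490 = 0.00329476 m
B total: 0.03537076 m
Difference: 0.106199 − 0.03537076 = 0.07082824 m

A: 11 cm; B: 3.5 cm; difference 7.1 cm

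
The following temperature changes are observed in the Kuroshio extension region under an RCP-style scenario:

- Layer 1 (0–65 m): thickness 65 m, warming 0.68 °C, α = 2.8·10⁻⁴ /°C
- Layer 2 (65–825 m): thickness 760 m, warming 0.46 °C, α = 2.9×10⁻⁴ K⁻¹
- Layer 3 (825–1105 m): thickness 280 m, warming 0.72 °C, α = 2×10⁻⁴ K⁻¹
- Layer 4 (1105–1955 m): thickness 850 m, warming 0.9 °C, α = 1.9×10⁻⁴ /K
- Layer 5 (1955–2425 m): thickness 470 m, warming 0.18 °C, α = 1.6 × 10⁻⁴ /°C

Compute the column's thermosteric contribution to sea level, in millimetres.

0.68 × 65 × 2.8×10⁻⁴ = 0.012376 m
2.9×10⁻⁴ × 0.46 × 760 = 0.101384 m
825–1105 m: 0.72 × 280 × 2×10⁻⁴ = 0.04032 m
1105–1955 m: 0.9 × 1.9×10⁻⁴ × 850 = 0.14535 m
Layer 5: 1.6×10⁻⁴ × 470 × 0.18 = 0.013536 m
Δh = 0.012376 + 0.101384 + 0.04032 + 0.14535 + 0.013536 = 0.312966 m ≈ 313 mm

313 mm of thermosteric rise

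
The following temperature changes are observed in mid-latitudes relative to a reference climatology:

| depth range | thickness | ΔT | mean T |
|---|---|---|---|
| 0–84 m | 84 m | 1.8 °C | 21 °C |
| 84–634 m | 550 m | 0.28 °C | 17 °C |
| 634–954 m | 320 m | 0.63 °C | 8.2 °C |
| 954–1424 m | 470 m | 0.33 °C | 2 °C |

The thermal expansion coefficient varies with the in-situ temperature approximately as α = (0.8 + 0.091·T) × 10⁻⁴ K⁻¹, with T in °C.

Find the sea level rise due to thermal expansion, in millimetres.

about 120 mm

Layer 1: α = (0.8 + 0.091×21)×10⁻⁴ = 2.711×10⁻⁴ K⁻¹
Layer 2: α = (0.8 + 0.091×17)×10⁻⁴ = 2.347×10⁻⁴ K⁻¹
Layer 3: α = (0.8 + 0.091×8.2)×10⁻⁴ = 1.5462×10⁻⁴ K⁻¹
Layer 4: α = (0.8 + 0.091×2)×10⁻⁴ = 0.982×10⁻⁴ K⁻¹
0–84 m: 1.8 × 2.711×10⁻⁴ × 84 = 0.04099032 m
84–634 m: 0.28 × 550 × 2.347×10⁻⁴ = 0.0361438 m
1.5462×10⁻⁴ × 320 × 0.63 = 0.031171392 m
954–1424 m: 470 × 0.982×10⁻⁴ × 0.33 = 0.01523082 m
Δh = 0.04099032 + 0.0361438 + 0.031171392 + 0.01523082 = 0.123536332 m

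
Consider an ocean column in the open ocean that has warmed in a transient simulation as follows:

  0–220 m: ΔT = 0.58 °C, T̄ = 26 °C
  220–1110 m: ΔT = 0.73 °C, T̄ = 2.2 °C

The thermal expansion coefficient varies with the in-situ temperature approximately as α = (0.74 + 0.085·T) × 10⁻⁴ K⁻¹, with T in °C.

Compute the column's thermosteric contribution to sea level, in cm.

about 9.79 cm

Layer 1: α = (0.74 + 0.085×26)×10⁻⁴ = 2.95×10⁻⁴ K⁻¹
Layer 2: α = (0.74 + 0.085×2.2)×10⁻⁴ = 0.927×10⁻⁴ K⁻¹
Layer 1: 0.58 × 2.95×10⁻⁴ × 220 = 0.037642 m
Layer 2: 0.927×10⁻⁴ × 890 × 0.73 = 0.06022719 m
Δh = 0.037642 + 0.06022719 = 0.09786919 m ≈ 9.79 cm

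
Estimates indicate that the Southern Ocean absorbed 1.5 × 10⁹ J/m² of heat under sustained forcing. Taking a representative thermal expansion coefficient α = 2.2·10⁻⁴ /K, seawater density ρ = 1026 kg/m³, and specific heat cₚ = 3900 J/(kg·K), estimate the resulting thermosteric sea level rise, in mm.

82.5 mm of thermosteric rise

Δh = αQ/(ρcₚ) = 2.2×10⁻⁴ × 1.5×10⁹ / (1026 × 3900) ≈ 0.082471 m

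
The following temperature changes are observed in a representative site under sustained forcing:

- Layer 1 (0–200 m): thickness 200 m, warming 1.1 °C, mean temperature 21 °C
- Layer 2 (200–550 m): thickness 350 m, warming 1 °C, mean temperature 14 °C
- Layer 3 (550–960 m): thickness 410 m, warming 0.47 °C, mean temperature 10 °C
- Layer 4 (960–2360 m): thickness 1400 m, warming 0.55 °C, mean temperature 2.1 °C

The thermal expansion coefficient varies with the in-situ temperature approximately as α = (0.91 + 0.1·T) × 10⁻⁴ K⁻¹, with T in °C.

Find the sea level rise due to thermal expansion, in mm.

about 270 mm

Layer 1: α = (0.91 + 0.1×21)×10⁻⁴ = 3.01×10⁻⁴ K⁻¹
Layer 2: α = (0.91 + 0.1×14)×10⁻⁴ = 2.31×10⁻⁴ K⁻¹
Layer 3: α = (0.91 + 0.1×10)×10⁻⁴ = 1.91×10⁻⁴ K⁻¹
Layer 4: α = (0.91 + 0.1×2.1)×10⁻⁴ = 1.12×10⁻⁴ K⁻¹
Layer 1: 3.01×10⁻⁴ × 1.1 × 200 = 0.06622 m
350 × 2.31×10⁻⁴ × 1 = 0.08085 m
0.47 × 410 × 1.91×10⁻⁴ = 0.0368057 m
960–2360 m: 1.12×10⁻⁴ × 1400 × 0.55 = 0.08624 m
Δh = 0.06622 + 0.08085 + 0.0368057 + 0.08624 = 0.2701157 m ≈ 270 mm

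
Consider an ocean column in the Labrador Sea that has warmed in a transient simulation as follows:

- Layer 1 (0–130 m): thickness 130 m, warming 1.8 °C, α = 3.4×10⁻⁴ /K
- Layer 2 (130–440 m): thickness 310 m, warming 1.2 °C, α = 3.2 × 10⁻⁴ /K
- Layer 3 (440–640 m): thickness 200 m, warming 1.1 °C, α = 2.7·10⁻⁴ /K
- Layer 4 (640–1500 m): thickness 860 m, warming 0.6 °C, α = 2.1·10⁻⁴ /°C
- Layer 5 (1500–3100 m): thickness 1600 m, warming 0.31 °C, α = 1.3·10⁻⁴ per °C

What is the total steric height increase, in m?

0–130 m: 130 × 3.4×10⁻⁴ × 1.8 = 0.07956 m
Layer 2: 310 × 1.2 × 3.2×10⁻⁴ = 0.11904 m
Layer 3: 2.7×10⁻⁴ × 1.1 × 200 = 0.05940 m
640–1500 m: 2.1×10⁻⁴ × 860 × 0.6 = 0.10836 m
1500–3100 m: 1600 × 1.3×10⁻⁴ × 0.31 = 0.06448 m
Δh = 0.07956 + 0.11904 + 0.05940 + 0.10836 + 0.06448 = 0.43084 m

Δh = 0.431 m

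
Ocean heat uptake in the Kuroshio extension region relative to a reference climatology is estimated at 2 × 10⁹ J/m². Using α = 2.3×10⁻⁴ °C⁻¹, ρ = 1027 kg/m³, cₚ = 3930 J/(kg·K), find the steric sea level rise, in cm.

11.4 cm of thermosteric rise

Δh = αQ/(ρcₚ) = 2.3×10⁻⁴ × 2×10⁹ / (1027 × 3930) ≈ 0.11397 m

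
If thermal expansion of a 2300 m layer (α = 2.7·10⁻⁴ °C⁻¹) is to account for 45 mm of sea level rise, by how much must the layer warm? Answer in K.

ΔT = Δh/(αH) = 0.045 / (2.7×10⁻⁴ × 2300) ≈ 0.07246 K

ΔT ≈ 0.072 K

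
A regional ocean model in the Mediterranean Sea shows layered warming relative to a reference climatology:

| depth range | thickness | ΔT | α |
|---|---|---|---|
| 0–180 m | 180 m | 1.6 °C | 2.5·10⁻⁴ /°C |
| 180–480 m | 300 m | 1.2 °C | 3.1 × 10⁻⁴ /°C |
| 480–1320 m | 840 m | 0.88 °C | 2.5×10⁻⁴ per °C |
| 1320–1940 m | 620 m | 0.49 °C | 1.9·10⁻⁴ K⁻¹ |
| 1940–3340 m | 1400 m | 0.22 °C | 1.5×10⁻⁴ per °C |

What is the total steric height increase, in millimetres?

Δh = 470 mm

1.6 × 2.5×10⁻⁴ × 180 = 0.07200 m
Layer 2: 1.2 × 300 × 3.1×10⁻⁴ = 0.11160 m
2.5×10⁻⁴ × 840 × 0.88 = 0.18480 m
1320–1940 m: 1.9×10⁻⁴ × 0.49 × 620 = 0.057722 m
1.5×10⁻⁴ × 1400 × 0.22 = 0.04620 m
Δh = 0.07200 + 0.11160 + 0.18480 + 0.057722 + 0.04620 = 0.472322 m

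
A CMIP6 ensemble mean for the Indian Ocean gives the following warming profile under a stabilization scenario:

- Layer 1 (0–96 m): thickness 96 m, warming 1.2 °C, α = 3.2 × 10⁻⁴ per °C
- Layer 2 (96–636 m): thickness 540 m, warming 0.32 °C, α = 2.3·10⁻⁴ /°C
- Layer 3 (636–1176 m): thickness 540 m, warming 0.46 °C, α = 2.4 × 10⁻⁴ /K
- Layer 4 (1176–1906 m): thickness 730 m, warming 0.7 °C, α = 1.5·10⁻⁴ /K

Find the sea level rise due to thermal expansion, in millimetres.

3.2×10⁻⁴ × 1.2 × 96 = 0.036864 m
Layer 2: 540 × 2.3×10⁻⁴ × 0.32 = 0.039744 m
540 × 0.46 × 2.4×10⁻⁴ = 0.059616 m
1.5×10⁻⁴ × 730 × 0.7 = 0.07665 m
Δh = 0.036864 + 0.039744 + 0.059616 + 0.07665 = 0.212874 m

Δh ≈ 210 mm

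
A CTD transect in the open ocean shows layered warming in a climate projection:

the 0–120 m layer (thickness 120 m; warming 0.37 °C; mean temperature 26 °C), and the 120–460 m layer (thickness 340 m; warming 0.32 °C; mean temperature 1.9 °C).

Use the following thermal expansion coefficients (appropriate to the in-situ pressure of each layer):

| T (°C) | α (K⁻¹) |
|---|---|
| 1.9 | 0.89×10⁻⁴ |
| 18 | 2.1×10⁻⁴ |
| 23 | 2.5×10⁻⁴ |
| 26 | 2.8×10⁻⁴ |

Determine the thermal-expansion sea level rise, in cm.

Δh ≈ 2.2 cm

Layer 1 at 26 °C → α = 2.8×10⁻⁴ K⁻¹
Layer 2 at 1.9 °C → α = 0.89×10⁻⁴ K⁻¹
0.37 × 2.8×10⁻⁴ × 120 = 0.012432 m
Layer 2: 0.32 × 0.89×10⁻⁴ × 340 = 0.0096832 m
Δh = 0.012432 + 0.0096832 = 0.0221152 m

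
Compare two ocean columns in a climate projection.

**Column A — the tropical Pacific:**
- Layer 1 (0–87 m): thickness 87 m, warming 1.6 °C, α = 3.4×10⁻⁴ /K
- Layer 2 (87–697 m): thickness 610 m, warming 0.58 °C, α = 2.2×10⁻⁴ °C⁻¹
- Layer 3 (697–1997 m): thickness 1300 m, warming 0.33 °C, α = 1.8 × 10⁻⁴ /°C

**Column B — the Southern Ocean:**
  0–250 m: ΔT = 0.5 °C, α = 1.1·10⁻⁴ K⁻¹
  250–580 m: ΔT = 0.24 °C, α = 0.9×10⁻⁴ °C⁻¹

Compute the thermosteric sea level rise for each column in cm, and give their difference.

A: 20 cm; B: 2.1 cm; difference 18 cm

A 3.4×10⁻⁴ × 1.6 × 87 = 0.047328 m
A 610 × 0.58 × 2.2×10⁻⁴ = 0.077836 m
A 1.8×10⁻⁴ × 1300 × 0.33 = 0.07722 m
A total: 0.202384 m
B 0–250 m: 250 × 1.1×10⁻⁴ × 0.5 = 0.01375 m
B Layer 2: 330 × 0.24 × 0.9×10⁻⁴ = 0.007128 m
B total: 0.020878 m
Difference: 0.202384 − 0.020878 = 0.181506 m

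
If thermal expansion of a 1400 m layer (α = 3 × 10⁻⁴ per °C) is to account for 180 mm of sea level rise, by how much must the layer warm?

ΔT = Δh/(αH) = 0.18 / (3×10⁻⁴ × 1400) ≈ 0.4286 °C

ΔT ≈ 0.43 °C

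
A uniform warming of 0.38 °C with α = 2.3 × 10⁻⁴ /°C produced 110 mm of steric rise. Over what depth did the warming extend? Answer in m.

H = Δh/(αΔT) = 0.11 / (2.3×10⁻⁴ × 0.38) ≈ 1259 m

H ≈ 1260 m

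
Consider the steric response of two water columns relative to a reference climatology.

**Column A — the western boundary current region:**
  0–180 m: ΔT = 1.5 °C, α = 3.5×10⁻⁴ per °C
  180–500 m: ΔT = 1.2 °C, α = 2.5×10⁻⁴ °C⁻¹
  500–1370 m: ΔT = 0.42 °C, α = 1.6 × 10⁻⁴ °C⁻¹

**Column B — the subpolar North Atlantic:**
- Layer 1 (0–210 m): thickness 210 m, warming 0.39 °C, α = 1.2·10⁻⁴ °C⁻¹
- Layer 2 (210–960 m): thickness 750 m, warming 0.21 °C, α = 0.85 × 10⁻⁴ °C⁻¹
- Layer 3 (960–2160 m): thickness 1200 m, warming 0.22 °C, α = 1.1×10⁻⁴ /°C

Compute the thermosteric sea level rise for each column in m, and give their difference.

A 180 × 1.5 × 3.5×10⁻⁴ = 0.09450 m
A 320 × 2.5×10⁻⁴ × 1.2 = 0.09600 m
A 500–1370 m: 870 × 0.42 × 1.6×10⁻⁴ = 0.058464 m
A total: 0.248964 m
B 1.2×10⁻⁴ × 210 × 0.39 = 0.009828 m
B 0.85×10⁻⁴ × 0.21 × 750 = 0.0133875 m
B Layer 3: 1200 × 1.1×10⁻⁴ × 0.22 = 0.02904 m
B total: 0.0522555 m
Difference: 0.248964 − 0.0522555 = 0.1967085 m

Δh_A ≈ 0.25 m, Δh_B ≈ 0.052 m; difference ≈ 0.20 m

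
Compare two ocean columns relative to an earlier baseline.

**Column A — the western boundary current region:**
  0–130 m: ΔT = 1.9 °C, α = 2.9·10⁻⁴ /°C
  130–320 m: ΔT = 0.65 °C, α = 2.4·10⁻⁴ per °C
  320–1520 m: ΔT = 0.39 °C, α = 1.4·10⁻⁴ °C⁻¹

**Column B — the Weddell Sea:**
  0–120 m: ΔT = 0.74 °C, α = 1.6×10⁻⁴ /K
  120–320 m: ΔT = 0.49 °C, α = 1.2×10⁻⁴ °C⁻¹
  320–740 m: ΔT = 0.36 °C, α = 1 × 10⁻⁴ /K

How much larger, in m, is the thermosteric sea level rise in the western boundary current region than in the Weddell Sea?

A 0–130 m: 2.9×10⁻⁴ × 130 × 1.9 = 0.07163 m
A Layer 2: 190 × 2.4×10⁻⁴ × 0.65 = 0.02964 m
A Layer 3: 0.39 × 1200 × 1.4×10⁻⁴ = 0.06552 m
A total: 0.16679 m
B 0–120 m: 0.74 × 120 × 1.6×10⁻⁴ = 0.014208 m
B Layer 2: 200 × 0.49 × 1.2×10⁻⁴ = 0.01176 m
B Layer 3: 0.36 × 1×10⁻⁴ × 420 = 0.01512 m
B total: 0.041088 m
Difference: 0.16679 − 0.041088 = 0.125702 m

Δh_A − Δh_B ≈ 0.126 m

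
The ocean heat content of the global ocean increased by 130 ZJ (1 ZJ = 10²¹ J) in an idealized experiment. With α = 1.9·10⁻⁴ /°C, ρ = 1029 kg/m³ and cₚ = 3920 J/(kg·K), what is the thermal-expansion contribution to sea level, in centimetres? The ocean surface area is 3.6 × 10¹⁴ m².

Δh = 1.70 cm

Per unit area: Q = 130×10²¹ / (3.6×10¹⁴) ≈ 3.611×10⁸ J/m²
Δh = αQ/(ρcₚ) = 1.9×10⁻⁴ × 3.611×10⁸ / (1029 × 3920) ≈ 0.017009 m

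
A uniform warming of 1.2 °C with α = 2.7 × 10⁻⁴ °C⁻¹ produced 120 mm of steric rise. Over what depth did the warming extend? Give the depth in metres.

about 370 m

H = Δh/(αΔT) = 0.12 / (2.7×10⁻⁴ × 1.2) ≈ 370.4 m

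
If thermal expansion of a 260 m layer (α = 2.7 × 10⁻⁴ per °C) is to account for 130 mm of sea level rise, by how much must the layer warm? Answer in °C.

ΔT = Δh/(αH) = 0.13 / (2.7×10⁻⁴ × 260) ≈ 1.852 °C

1.85 °C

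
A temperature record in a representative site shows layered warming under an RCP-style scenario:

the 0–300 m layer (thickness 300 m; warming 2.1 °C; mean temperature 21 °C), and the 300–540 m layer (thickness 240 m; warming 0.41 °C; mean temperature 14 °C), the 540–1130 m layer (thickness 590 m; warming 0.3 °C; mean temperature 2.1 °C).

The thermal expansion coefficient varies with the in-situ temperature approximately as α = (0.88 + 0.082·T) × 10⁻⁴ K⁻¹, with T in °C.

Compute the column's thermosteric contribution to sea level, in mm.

Layer 1: α = (0.88 + 0.082×21)×10⁻⁴ = 2.602×10⁻⁴ K⁻¹
Layer 2: α = (0.88 + 0.082×14)×10⁻⁴ = 2.028×10⁻⁴ K⁻¹
Layer 3: α = (0.88 + 0.082×2.1)×10⁻⁴ = 1.0522×10⁻⁴ K⁻¹
2.1 × 2.602×10⁻⁴ × 300 = 0.163926 m
300–540 m: 240 × 0.41 × 2.028×10⁻⁴ = 0.01995552 m
540–1130 m: 590 × 1.0522×10⁻⁴ × 0.3 = 0.01862394 m
Δh = 0.163926 + 0.01995552 + 0.01862394 = 0.20250546 m

Δh ≈ 203 mm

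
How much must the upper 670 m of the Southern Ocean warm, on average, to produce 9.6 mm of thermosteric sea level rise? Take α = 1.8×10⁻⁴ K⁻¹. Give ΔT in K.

0.0796 K

ΔT = Δh/(αH) = 0.0096 / (1.8×10⁻⁴ × 670) ≈ 0.07960 K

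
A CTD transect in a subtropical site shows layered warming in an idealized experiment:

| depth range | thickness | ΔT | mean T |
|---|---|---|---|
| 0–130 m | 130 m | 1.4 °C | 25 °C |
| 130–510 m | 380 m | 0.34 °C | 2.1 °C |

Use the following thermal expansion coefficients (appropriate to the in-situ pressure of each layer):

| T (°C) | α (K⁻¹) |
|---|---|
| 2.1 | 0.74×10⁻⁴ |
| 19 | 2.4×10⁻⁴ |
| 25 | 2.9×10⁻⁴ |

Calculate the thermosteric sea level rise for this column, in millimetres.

Layer 1 at 25 °C → α = 2.9×10⁻⁴ K⁻¹
Layer 2 at 2.1 °C → α = 0.74×10⁻⁴ K⁻¹
Layer 1: 1.4 × 130 × 2.9×10⁻⁴ = 0.05278 m
0.74×10⁻⁴ × 380 × 0.34 = 0.0095608 m
Δh = 0.05278 + 0.0095608 = 0.0623408 m

62 mm of thermosteric rise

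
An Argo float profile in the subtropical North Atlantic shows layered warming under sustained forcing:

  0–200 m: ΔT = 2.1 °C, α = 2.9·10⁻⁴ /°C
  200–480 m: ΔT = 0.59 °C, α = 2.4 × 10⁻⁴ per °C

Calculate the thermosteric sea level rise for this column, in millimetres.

200 × 2.9×10⁻⁴ × 2.1 = 0.12180 m
0.59 × 2.4×10⁻⁴ × 280 = 0.039648 m
Δh = 0.12180 + 0.039648 = 0.161448 m ≈ 161 mm

161 mm of thermosteric rise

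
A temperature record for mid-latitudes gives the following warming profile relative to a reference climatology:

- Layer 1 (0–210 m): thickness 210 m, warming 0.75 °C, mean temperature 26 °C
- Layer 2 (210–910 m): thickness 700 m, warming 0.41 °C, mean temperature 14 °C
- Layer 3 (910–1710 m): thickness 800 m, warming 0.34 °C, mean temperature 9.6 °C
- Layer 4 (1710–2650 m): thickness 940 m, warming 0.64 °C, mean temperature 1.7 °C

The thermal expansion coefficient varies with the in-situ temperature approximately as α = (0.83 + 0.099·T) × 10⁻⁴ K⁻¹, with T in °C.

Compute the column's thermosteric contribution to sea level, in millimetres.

Δh = 226 mm

Layer 1: α = (0.83 + 0.099×26)×10⁻⁴ = 3.404×10⁻⁴ K⁻¹
Layer 2: α = (0.83 + 0.099×14)×10⁻⁴ = 2.216×10⁻⁴ K⁻¹
Layer 3: α = (0.83 + 0.099×9.6)×10⁻⁴ = 1.7804×10⁻⁴ K⁻¹
Layer 4: α = (0.83 + 0.099×1.7)×10⁻⁴ = 0.9983×10⁻⁴ K⁻¹
Layer 1: 0.75 × 210 × 3.404×10⁻⁴ = 0.053613 m
210–910 m: 0.41 × 2.216×10⁻⁴ × 700 = 0.0635992 m
Layer 3: 1.7804×10⁻⁴ × 800 × 0.34 = 0.04842688 m
Layer 4: 0.64 × 0.9983×10⁻⁴ × 940 = 0.060057728 m
Δh = 0.053613 + 0.0635992 + 0.04842688 + 0.060057728 = 0.225696808 m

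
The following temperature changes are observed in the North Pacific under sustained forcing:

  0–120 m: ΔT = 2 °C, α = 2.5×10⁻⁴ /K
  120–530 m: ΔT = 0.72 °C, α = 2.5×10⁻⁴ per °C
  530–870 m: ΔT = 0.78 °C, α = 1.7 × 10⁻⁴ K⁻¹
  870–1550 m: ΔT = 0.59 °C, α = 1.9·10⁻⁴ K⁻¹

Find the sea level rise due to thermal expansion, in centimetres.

Layer 1: 2.5×10⁻⁴ × 120 × 2 = 0.06000 m
Layer 2: 0.72 × 2.5×10⁻⁴ × 410 = 0.07380 m
340 × 1.7×10⁻⁴ × 0.78 = 0.045084 m
870–1550 m: 1.9×10⁻⁴ × 0.59 × 680 = 0.076228 m
Δh = 0.06000 + 0.07380 + 0.045084 + 0.076228 = 0.255112 m

25.5 cm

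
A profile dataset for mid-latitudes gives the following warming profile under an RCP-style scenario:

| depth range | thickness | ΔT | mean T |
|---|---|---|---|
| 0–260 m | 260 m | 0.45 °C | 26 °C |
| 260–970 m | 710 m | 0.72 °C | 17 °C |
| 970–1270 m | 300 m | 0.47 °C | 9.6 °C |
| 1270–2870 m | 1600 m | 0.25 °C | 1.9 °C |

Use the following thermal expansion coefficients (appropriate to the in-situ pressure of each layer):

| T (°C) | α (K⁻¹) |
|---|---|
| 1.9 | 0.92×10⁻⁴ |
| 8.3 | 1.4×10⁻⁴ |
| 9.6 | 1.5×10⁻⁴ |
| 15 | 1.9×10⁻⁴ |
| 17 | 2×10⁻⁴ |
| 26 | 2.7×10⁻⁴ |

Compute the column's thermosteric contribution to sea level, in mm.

Layer 1 at 26 °C → α = 2.7×10⁻⁴ K⁻¹
Layer 2 at 17 °C → α = 2×10⁻⁴ K⁻¹
Layer 3 at 9.6 °C → α = 1.5×10⁻⁴ K⁻¹
Layer 4 at 1.9 °C → α = 0.92×10⁻⁴ K⁻¹
0–260 m: 2.7×10⁻⁴ × 0.45 × 260 = 0.03159 m
0.72 × 710 × 2×10⁻⁴ = 0.10224 m
Layer 3: 1.5×10⁻⁴ × 0.47 × 300 = 0.02115 m
1600 × 0.25 × 0.92×10⁻⁴ = 0.03680 m
Δh = 0.03159 + 0.10224 + 0.02115 + 0.03680 = 0.19178 m ≈ 190 mm

190 mm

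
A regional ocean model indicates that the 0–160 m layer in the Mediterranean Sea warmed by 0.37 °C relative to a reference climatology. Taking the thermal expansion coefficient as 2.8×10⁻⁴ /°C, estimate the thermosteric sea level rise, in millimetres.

Δh = αΔT·H = 2.8×10⁻⁴ × 0.37 × 160 = 0.016576 m

about 16.6 mm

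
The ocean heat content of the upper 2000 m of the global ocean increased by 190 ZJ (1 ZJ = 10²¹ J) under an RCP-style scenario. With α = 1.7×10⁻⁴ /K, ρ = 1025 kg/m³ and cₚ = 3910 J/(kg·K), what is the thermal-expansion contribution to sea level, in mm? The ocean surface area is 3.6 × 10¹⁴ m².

Per unit area: Q = 190×10²¹ / (3.6×10¹⁴) ≈ 5.278×10⁸ J/m²
Δh = αQ/(ρcₚ) = 1.7×10⁻⁴ × 5.278×10⁸ / (1025 × 3910) ≈ 0.022388 m

Δh ≈ 22 mm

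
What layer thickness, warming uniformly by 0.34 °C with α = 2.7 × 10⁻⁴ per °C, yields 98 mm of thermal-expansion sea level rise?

1070 m

H = Δh/(αΔT) = 0.098 / (2.7×10⁻⁴ × 0.34) ≈ 1068 m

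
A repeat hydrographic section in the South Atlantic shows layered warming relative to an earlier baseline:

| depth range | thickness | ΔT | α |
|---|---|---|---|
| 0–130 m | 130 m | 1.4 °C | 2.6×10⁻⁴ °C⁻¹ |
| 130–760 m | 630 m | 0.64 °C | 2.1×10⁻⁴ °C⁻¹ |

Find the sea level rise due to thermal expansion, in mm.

Δh ≈ 132 mm

0–130 m: 130 × 2.6×10⁻⁴ × 1.4 = 0.04732 m
0.64 × 630 × 2.1×10⁻⁴ = 0.084672 m
Δh = 0.04732 + 0.084672 = 0.131992 m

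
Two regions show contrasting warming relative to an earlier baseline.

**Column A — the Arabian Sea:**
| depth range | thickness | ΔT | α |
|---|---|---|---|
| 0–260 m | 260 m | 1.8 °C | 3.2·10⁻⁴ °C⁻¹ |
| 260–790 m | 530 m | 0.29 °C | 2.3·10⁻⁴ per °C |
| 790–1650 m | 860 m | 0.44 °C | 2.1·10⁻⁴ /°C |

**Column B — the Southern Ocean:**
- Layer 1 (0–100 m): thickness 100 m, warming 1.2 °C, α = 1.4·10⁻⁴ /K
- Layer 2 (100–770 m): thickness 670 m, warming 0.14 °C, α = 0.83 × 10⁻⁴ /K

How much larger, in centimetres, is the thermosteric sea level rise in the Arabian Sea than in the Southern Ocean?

A 260 × 3.2×10⁻⁴ × 1.8 = 0.14976 m
A Layer 2: 530 × 0.29 × 2.3×10⁻⁴ = 0.035351 m
A 790–1650 m: 860 × 2.1×10⁻⁴ × 0.44 = 0.079464 m
A total: 0.264575 m
B 0–100 m: 1.4×10⁻⁴ × 100 × 1.2 = 0.01680 m
B 100–770 m: 0.14 × 670 × 0.83×10⁻⁴ = 0.0077854 m
B total: 0.0245854 m
Difference: 0.264575 − 0.0245854 = 0.2399896 m

24.0 cm larger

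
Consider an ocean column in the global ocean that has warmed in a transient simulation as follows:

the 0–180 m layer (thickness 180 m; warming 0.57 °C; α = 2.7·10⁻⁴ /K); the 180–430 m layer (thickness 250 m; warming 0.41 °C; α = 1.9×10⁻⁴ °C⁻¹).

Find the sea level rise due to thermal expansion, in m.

Δh = 0.0472 m

2.7×10⁻⁴ × 180 × 0.57 = 0.027702 m
180–430 m: 0.41 × 250 × 1.9×10⁻⁴ = 0.019475 m
Δh = 0.027702 + 0.019475 = 0.047177 m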